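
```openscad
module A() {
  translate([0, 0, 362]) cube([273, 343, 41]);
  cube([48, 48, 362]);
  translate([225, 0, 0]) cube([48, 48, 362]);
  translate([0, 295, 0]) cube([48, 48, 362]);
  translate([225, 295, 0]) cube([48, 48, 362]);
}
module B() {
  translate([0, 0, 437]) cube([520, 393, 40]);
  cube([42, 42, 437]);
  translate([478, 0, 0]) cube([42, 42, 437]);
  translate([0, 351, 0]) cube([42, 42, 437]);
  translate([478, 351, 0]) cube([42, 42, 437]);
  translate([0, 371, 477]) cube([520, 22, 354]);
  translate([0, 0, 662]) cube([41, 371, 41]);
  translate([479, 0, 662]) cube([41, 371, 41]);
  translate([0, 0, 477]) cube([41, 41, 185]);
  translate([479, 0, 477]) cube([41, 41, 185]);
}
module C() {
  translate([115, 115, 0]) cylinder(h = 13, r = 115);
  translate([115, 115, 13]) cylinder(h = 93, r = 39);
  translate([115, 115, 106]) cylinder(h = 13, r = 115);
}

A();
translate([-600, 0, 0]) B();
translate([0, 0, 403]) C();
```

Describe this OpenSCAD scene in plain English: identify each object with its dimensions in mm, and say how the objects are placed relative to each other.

A is a four-legged stool. The seat is a 273×343×41 mm slab whose top surface is at z = 403 mm; four square legs, each 48×48 mm in cross-section, run from the floor (z = 0) to the underside of the seat, each flush with a corner of the seat.

B is a chair: 520×393 mm seat, 40 mm thick, top at z = 477 mm, on four 42 mm square corner legs flush with the seat edges. A 22 mm thick backrest slab spans the full seat width, extending 354 mm above the seat top, its back face flush with the seat's +y edge. Two armrests of 41×41 mm section run along each side from the seat's front edge to the front of the backrest, top faces 226 mm above the seat top and outer faces flush with the seat's x-edges; a 41×41 mm post under the front of each armrest stands on the seat at the front corner.

C is a spool: two coaxial disc flanges of radius 115 mm and thickness 13 mm, joined by a core cylinder of radius 39 mm and height 93 mm. The lower flange rests on z = 0 and the three cylinders share a vertical axis.

The chair is on the floor beside the stool on its −x side. The spool is on top of the stool.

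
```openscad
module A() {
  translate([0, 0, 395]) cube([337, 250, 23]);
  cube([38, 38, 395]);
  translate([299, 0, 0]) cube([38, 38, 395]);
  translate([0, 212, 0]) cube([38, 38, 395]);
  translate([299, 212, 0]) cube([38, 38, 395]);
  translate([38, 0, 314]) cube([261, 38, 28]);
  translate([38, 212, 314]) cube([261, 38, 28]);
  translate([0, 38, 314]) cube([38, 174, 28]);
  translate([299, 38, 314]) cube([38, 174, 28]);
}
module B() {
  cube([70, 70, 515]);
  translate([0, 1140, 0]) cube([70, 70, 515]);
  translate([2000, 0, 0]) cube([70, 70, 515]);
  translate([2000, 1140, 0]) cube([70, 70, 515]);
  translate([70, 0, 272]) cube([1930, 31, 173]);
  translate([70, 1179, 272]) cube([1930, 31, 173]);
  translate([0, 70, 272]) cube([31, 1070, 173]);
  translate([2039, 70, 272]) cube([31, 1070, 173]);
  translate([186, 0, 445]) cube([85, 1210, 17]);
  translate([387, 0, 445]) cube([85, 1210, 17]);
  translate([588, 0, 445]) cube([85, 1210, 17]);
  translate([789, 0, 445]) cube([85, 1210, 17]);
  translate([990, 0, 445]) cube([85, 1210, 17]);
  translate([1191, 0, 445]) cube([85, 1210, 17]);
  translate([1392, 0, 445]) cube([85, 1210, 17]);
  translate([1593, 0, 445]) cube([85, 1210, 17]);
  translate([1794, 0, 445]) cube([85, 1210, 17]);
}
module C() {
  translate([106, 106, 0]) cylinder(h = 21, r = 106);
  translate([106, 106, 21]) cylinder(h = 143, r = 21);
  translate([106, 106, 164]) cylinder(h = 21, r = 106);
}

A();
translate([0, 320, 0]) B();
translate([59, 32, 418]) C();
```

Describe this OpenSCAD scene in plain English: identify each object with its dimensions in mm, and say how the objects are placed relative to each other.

A is a four-legged stool. The seat is a 337×250×23 mm slab whose top surface is at z = 418 mm; four square legs, each 38×38 mm in cross-section, run from the floor (z = 0) to the underside of the seat, each flush with a corner of the seat. Four stretchers, 38 mm wide and 28 mm tall, connect adjacent legs with their undersides at z = 314 mm, each running between the inner faces of the legs it joins and aligned with the legs' outer faces on the other axis.

B is a bed frame 2070 mm long (x) by 1210 mm wide (y). Four 70×70 mm corner posts, 515 mm tall, at the corners of the footprint. Four rails of 31 mm thickness and 173 mm height run between adjacent posts with their undersides at z = 272 mm, their outer faces flush with the outside of the frame (the two x-running rails run between the posts' inner faces; the two y-running rails run between the posts' inner faces). 9 slats, each 85 mm wide (x) and 17 mm thick, lie across the top of the two x-running rails, running the full 1210 mm width of the frame in y; the slats are evenly spaced along x between the inner faces of the end posts with equal gaps (rounded down to the nearest mm) at the −x end and between each pair — any rounding remainder accumulates at the +x end.

C is a spool: two coaxial disc flanges of radius 106 mm and thickness 21 mm, joined by a core cylinder of radius 21 mm and height 143 mm. The lower flange rests on z = 0 and the three cylinders share a vertical axis.

The bed frame is on the floor beside the stool on its +y side. The spool is on top of the stool.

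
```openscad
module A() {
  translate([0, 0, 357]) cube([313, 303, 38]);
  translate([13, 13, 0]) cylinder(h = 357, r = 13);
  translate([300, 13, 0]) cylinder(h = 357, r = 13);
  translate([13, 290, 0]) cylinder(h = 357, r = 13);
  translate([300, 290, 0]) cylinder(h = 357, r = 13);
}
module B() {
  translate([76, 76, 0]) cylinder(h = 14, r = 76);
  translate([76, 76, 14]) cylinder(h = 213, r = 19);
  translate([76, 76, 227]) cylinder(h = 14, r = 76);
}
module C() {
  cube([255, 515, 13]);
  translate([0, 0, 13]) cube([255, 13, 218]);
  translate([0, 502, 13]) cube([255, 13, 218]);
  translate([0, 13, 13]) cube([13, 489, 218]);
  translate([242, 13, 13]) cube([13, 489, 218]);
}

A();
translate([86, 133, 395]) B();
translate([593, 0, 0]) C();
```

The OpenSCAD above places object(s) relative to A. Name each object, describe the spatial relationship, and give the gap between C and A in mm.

A is a stool. B is a spool. C is an open box. The spool is on top of the stool. The open box is on the floor beside the stool on its +x side. The gap between the open box and the stool is 280 mm.

The open box's nearest face is 280 mm from the stool's +x face.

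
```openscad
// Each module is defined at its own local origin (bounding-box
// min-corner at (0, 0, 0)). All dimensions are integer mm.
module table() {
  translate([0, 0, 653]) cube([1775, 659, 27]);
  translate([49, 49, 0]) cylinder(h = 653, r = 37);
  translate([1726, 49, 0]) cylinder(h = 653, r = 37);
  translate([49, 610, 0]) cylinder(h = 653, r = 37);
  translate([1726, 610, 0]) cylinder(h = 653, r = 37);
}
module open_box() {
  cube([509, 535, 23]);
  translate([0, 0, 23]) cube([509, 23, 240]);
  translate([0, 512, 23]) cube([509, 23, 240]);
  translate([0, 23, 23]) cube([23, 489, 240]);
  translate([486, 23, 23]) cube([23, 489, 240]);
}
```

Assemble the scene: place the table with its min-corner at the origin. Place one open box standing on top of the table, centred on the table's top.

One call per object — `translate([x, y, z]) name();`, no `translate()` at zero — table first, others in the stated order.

table();
translate([633, 62, 680]) open_box();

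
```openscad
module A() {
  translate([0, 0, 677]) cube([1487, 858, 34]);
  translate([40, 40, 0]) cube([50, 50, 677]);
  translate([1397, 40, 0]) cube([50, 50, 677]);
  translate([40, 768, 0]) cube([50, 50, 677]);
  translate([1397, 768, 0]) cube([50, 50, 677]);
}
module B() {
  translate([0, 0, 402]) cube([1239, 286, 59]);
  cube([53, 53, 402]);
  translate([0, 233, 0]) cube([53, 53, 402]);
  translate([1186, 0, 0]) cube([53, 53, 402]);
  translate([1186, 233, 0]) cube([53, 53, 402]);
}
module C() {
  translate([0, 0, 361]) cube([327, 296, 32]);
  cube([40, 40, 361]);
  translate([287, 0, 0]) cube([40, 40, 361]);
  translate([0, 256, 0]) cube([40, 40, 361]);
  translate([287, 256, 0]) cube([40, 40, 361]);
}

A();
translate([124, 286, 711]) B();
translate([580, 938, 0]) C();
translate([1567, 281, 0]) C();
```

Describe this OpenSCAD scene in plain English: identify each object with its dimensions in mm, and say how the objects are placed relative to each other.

A is a table with a 1487×858 mm rectangular top, 34 mm thick, top surface at z = 711 mm, supported by four 50×50 mm square legs, each inset 40 mm from the nearest pair of top edges, running from the floor.

B is a bench: a 1239×286 mm seat slab, 59 mm thick, top at z = 461 mm, on four 53×53 mm square legs flush with the seat corners and standing on z = 0.

C is a simple wooden stool: a rectangular seat 327 mm (x) by 296 mm (y), 32 mm thick, top face at z = 393 mm, on four square legs, each 40×40 mm in cross-section. The legs rest on z = 0, each flush with a corner of the seat.

The bench is on top of the table, centred. Two stools sit around the table at the +y, +x sides.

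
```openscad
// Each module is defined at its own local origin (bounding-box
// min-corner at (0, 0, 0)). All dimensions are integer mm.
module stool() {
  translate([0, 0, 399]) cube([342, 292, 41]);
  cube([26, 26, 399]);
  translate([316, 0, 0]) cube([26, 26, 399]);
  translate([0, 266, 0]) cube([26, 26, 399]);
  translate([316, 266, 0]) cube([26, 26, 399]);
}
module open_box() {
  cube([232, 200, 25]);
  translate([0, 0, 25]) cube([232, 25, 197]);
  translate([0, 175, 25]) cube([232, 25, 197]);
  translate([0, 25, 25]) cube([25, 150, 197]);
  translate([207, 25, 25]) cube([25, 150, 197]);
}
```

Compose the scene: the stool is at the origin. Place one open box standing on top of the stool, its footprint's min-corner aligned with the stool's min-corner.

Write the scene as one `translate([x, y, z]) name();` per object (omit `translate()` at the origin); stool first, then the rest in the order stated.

stool();
translate([0, 0, 440]) open_box();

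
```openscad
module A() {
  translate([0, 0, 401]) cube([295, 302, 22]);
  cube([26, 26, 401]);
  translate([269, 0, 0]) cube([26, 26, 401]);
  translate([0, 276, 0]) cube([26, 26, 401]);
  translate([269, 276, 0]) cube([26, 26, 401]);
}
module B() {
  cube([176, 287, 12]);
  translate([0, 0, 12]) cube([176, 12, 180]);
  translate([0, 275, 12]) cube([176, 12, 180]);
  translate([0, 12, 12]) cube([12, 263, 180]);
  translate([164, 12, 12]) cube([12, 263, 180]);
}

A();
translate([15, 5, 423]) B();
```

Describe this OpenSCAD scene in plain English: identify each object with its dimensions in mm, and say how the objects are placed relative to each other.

A is a four-legged stool. The seat is a 295×302×22 mm slab whose top surface is at z = 423 mm; four square legs, each 26×26 mm in cross-section, run from the floor (z = 0) to the underside of the seat, each flush with a corner of the seat.

B is an open storage box with external size 176×287×192 mm and wall thickness 12 mm (the base is also 12 mm thick). The base covers the whole footprint; the four walls stand on the base, with the y-facing walls full-width and the x-facing walls fitting between their inner faces.

The open box is on top of the stool.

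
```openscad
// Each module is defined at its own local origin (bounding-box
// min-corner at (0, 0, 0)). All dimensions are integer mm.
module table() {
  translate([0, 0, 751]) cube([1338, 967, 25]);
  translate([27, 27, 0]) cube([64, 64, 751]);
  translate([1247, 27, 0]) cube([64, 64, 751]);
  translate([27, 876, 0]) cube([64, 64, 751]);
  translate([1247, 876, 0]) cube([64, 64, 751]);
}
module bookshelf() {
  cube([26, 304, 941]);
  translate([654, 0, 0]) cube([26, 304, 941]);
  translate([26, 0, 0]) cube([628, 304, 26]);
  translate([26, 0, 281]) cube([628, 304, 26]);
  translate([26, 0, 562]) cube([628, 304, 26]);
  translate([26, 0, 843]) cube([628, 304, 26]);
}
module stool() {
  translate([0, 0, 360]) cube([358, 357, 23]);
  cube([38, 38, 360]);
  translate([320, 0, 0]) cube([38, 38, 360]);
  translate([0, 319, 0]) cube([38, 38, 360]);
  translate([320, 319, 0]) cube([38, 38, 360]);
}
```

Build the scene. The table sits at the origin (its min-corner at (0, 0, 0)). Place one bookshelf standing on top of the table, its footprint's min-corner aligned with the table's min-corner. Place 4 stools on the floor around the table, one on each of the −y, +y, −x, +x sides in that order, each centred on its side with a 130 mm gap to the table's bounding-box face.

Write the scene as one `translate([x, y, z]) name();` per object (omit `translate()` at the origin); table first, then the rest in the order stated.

table();
translate([0, 0, 776]) bookshelf();
translate([490, -487, 0]) stool();
translate([490, 1097, 0]) stool();
translate([-488, 305, 0]) stool();
translate([1468, 305, 0]) stool();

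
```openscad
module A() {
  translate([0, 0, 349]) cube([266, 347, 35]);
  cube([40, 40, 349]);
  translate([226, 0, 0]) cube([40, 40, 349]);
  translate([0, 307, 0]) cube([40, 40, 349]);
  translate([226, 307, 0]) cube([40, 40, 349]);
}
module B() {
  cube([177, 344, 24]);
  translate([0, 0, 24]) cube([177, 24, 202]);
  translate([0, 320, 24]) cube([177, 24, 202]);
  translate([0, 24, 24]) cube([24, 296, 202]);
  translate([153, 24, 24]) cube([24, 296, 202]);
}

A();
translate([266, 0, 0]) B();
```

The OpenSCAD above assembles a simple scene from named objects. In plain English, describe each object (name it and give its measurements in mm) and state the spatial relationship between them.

A is a four-legged stool. The seat is 266×347 mm, 35 mm thick, top at z = 384 mm. It stands on four square legs, each 40×40 mm in cross-section, from z = 0 to the seat underside, each flush with a corner of the seat.

B is an open storage box with external size 177×344×226 mm and wall thickness 24 mm (the base is also 24 mm thick). The base covers the whole footprint; the four walls stand on the base, with the y-facing walls full-width and the x-facing walls fitting between their inner faces.

The open box is against the stool's +x side, with their −y faces flush.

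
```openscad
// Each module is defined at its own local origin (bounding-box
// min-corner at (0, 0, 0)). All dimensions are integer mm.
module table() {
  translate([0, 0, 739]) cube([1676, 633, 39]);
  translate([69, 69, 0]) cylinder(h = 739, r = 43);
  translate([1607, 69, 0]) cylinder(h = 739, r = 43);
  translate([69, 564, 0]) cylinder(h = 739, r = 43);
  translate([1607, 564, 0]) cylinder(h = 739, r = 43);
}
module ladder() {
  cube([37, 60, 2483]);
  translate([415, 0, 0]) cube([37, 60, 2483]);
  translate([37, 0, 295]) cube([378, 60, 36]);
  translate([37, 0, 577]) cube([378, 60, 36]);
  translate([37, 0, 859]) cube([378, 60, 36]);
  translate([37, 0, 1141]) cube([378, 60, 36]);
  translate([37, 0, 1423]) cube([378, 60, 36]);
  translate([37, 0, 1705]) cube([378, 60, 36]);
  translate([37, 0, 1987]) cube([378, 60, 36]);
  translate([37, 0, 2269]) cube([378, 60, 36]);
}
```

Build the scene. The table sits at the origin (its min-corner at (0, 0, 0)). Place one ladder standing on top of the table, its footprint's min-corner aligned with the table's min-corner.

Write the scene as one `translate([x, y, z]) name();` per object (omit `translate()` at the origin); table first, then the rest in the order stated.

table();
translate([0, 0, 778]) ladder();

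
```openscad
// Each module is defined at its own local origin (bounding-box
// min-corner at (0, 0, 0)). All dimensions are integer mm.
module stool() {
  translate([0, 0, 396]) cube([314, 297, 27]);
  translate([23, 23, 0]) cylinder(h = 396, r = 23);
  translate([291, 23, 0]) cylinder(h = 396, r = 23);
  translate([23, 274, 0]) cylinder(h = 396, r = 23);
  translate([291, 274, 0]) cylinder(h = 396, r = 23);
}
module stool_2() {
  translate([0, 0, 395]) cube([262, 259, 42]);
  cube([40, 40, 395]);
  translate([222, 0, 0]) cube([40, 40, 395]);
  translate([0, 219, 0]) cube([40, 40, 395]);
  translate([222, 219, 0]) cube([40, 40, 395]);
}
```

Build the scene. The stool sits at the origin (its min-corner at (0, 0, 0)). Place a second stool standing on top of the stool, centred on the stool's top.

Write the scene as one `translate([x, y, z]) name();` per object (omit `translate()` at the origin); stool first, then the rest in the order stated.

stool();
translate([26, 19, 423]) stool_2();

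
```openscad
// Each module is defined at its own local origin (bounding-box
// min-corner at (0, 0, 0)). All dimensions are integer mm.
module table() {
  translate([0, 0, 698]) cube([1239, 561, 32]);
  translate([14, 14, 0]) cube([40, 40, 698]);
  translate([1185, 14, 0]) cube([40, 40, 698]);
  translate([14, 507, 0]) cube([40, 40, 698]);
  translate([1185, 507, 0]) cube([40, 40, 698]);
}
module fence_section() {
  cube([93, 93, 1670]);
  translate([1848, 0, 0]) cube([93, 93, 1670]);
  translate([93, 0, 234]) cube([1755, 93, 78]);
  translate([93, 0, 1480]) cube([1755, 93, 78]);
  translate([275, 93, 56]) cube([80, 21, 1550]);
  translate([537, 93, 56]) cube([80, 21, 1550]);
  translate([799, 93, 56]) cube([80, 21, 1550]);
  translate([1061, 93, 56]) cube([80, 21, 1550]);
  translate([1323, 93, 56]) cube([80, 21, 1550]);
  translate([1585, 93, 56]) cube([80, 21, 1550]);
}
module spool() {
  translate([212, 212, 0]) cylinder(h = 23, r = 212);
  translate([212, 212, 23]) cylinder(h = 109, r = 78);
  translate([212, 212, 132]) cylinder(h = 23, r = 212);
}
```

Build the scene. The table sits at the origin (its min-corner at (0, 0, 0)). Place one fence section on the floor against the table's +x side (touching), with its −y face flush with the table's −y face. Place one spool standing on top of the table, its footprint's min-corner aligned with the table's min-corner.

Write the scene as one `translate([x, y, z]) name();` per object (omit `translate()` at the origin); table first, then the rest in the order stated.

table();
translate([1239, 0, 0]) fence_section();
translate([0, 0, 730]) spool();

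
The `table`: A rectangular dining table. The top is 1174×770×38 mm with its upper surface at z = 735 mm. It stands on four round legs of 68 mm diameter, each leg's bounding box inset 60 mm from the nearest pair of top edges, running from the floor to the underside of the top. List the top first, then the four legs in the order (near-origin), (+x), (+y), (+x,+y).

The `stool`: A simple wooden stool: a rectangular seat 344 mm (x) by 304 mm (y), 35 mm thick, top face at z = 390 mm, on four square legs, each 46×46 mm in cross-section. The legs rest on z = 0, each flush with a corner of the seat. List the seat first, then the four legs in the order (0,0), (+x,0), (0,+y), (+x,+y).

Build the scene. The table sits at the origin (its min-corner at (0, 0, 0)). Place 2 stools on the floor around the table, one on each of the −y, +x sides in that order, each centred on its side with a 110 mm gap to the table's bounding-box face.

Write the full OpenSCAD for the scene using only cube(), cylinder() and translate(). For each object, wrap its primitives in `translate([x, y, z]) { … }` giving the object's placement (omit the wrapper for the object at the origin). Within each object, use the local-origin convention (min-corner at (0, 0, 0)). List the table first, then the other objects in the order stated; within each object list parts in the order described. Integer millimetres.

translate([0, 0, 697]) cube([1174, 770, 38]);
translate([94, 94, 0]) cylinder(h = 697, r = 34);
translate([1080, 94, 0]) cylinder(h = 697, r = 34);
translate([94, 676, 0]) cylinder(h = 697, r = 34);
translate([1080, 676, 0]) cylinder(h = 697, r = 34);
translate([415, -414, 0]) {
  translate([0, 0, 355]) cube([344, 304, 35]);
  cube([46, 46, 355]);
  translate([298, 0, 0]) cube([46, 46, 355]);
  translate([0, 258, 0]) cube([46, 46, 355]);
  translate([298, 258, 0]) cube([46, 46, 355]);
}
translate([1284, 233, 0]) {
  translate([0, 0, 355]) cube([344, 304, 35]);
  cube([46, 46, 355]);
  translate([298, 0, 0]) cube([46, 46, 355]);
  translate([0, 258, 0]) cube([46, 46, 355]);
  translate([298, 258, 0]) cube([46, 46, 355]);
}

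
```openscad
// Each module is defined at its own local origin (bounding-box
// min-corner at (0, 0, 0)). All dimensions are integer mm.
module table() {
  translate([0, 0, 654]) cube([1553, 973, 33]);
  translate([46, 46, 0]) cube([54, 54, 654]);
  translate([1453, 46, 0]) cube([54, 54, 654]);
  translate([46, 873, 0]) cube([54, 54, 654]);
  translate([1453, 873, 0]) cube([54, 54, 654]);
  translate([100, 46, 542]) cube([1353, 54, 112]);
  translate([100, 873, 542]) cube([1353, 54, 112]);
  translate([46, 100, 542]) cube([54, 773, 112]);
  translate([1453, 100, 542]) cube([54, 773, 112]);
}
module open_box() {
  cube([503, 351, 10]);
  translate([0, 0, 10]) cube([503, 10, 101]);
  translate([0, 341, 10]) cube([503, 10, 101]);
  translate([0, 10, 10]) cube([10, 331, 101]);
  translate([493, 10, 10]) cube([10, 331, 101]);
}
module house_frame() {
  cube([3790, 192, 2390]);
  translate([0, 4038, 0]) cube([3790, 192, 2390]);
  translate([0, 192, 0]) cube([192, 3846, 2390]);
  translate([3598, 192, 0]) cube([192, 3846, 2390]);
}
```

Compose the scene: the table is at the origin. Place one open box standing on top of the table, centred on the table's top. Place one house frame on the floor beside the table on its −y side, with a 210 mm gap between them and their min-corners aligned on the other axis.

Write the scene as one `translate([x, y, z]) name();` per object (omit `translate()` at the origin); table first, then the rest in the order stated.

table();
translate([525, 311, 687]) open_box();
translate([0, -4440, 0]) house_frame();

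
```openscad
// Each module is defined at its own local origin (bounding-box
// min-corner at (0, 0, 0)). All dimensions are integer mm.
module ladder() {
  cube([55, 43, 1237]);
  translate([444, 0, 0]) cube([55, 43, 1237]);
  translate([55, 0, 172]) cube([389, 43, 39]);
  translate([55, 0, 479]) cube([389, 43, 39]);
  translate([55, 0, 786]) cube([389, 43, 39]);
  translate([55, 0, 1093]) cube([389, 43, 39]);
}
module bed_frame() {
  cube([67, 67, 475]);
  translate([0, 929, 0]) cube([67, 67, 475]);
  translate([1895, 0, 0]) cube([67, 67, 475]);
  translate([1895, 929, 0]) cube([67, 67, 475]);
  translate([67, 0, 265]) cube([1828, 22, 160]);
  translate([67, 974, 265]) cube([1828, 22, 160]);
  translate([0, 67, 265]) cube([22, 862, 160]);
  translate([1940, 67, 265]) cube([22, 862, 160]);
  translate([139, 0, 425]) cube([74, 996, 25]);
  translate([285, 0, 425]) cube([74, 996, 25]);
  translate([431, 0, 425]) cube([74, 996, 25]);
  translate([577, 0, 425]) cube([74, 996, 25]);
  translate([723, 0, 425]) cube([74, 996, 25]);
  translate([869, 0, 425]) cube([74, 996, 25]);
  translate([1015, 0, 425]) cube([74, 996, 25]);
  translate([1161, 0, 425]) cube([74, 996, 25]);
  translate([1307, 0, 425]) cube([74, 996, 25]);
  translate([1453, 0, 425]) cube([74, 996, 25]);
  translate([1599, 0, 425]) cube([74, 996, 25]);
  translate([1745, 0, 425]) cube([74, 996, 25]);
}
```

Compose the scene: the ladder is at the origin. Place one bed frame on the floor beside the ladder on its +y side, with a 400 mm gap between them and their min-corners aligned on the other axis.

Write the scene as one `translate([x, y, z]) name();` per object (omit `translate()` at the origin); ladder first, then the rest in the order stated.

ladder();
translate([0, 443, 0]) bed_frame();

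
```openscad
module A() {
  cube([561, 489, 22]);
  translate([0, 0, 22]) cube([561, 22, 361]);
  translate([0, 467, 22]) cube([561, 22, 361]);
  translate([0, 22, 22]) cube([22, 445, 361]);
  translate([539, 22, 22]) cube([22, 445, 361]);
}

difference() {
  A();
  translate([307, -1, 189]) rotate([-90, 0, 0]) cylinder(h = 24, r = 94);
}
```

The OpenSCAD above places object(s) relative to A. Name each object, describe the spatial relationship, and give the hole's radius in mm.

A is an open box. The open box has a circular hole through its front wall. The hole's radius is 94 mm.

The subtracted cylinder has r = 94 mm.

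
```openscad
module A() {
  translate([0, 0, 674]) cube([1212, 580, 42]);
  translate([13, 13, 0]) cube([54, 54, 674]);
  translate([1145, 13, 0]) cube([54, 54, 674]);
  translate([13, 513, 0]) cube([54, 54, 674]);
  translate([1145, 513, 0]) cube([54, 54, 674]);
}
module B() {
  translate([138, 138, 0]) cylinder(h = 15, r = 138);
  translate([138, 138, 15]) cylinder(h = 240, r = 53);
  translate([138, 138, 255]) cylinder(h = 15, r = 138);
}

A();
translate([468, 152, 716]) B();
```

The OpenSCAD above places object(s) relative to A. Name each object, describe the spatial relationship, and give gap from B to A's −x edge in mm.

A is a table. B is a spool. The spool is on top of the table, centred. The gap from the spool to the table's −x edge is 468 mm.

The spool's min-x is at 468; the table's min-x is 0; gap = 468 mm.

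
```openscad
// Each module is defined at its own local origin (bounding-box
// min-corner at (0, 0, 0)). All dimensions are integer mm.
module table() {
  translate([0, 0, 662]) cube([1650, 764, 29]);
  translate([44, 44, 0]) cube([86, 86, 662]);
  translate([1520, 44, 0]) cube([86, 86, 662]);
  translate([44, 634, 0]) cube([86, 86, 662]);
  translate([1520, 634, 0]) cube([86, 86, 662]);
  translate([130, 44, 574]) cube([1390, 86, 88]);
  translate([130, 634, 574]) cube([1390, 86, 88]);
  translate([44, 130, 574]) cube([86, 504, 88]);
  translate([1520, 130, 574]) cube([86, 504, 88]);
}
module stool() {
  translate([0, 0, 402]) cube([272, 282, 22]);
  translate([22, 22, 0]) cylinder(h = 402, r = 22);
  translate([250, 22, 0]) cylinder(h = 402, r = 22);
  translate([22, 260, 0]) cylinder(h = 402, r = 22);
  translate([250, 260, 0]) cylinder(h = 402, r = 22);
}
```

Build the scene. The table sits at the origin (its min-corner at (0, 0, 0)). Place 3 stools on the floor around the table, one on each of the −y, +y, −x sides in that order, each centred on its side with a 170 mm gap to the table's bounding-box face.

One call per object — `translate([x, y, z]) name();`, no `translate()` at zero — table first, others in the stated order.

table();
translate([689, -452, 0]) stool();
translate([689, 934, 0]) stool();
translate([-442, 241, 0]) stool();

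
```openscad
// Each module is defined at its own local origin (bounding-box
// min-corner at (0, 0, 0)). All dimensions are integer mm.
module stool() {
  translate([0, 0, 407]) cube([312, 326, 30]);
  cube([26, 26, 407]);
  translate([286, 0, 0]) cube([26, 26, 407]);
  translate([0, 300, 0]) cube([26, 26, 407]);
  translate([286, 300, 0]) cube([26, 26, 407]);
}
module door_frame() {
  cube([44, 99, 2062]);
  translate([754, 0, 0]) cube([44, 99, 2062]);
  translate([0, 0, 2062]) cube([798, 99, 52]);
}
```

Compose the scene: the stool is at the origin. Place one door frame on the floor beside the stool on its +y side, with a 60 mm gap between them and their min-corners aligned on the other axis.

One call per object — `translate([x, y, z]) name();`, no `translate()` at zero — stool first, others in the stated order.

stool();
translate([0, 386, 0]) door_frame();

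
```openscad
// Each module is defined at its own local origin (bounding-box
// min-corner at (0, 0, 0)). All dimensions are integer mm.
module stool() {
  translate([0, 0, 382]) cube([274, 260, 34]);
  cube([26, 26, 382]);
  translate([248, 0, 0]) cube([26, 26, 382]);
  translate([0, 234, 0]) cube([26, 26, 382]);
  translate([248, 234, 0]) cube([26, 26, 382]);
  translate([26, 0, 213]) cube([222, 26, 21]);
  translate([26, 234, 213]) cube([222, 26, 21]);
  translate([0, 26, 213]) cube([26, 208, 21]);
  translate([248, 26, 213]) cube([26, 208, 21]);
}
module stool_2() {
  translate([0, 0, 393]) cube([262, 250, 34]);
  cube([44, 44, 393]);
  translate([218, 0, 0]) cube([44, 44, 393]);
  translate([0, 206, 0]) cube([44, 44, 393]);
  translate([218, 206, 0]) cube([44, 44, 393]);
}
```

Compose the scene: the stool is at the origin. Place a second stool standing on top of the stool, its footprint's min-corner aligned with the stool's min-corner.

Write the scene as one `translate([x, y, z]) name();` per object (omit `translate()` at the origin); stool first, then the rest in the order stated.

stool();
translate([0, 0, 416]) stool_2();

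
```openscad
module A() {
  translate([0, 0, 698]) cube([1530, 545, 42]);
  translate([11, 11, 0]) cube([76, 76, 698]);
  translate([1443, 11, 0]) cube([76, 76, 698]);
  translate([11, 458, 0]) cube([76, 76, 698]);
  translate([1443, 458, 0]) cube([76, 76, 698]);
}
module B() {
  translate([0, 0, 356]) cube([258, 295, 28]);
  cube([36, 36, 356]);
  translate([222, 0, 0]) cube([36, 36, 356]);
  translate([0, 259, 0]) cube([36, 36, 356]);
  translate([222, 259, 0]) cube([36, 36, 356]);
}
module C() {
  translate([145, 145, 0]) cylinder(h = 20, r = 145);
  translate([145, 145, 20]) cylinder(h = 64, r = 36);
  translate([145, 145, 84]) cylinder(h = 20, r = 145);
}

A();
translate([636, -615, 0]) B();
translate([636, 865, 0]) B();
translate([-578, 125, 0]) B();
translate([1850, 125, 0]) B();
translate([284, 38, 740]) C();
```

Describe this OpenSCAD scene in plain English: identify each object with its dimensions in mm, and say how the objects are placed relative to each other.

A is a rectangular dining table. The top is 1530×545×42 mm with its upper surface at z = 740 mm. It stands on four 76×76 mm square legs, each inset 11 mm from the nearest pair of top edges, running from the floor to the underside of the top.

B is a four-legged stool. The seat is a 258×295×28 mm slab whose top surface is at z = 384 mm; four square legs, each 36×36 mm in cross-section, run from the floor (z = 0) to the underside of the seat, each flush with a corner of the seat.

C is a spool: two coaxial disc flanges of radius 145 mm and thickness 20 mm, joined by a core cylinder of radius 36 mm and height 64 mm. The lower flange rests on z = 0 and the three cylinders share a vertical axis.

Four stools sit around the table at the −y, +y, −x, +x sides. The spool is on top of the table.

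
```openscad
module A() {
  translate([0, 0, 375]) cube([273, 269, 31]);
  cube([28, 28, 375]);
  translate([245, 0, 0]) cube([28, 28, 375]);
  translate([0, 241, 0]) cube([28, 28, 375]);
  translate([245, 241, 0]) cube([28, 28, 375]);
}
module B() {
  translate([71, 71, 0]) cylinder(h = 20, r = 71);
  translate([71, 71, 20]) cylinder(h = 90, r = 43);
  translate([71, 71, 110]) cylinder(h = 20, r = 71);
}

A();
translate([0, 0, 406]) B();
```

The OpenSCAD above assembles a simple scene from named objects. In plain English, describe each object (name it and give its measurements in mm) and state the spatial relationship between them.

A is a four-legged stool. The seat is 273×269 mm, 31 mm thick, top at z = 406 mm. It stands on four square legs, each 28×28 mm in cross-section, from z = 0 to the seat underside, each flush with a corner of the seat.

B is a spool: two coaxial disc flanges of radius 71 mm and thickness 20 mm, joined by a core cylinder of radius 43 mm and height 90 mm. The lower flange rests on z = 0 and the three cylinders share a vertical axis.

The spool is on top of the stool.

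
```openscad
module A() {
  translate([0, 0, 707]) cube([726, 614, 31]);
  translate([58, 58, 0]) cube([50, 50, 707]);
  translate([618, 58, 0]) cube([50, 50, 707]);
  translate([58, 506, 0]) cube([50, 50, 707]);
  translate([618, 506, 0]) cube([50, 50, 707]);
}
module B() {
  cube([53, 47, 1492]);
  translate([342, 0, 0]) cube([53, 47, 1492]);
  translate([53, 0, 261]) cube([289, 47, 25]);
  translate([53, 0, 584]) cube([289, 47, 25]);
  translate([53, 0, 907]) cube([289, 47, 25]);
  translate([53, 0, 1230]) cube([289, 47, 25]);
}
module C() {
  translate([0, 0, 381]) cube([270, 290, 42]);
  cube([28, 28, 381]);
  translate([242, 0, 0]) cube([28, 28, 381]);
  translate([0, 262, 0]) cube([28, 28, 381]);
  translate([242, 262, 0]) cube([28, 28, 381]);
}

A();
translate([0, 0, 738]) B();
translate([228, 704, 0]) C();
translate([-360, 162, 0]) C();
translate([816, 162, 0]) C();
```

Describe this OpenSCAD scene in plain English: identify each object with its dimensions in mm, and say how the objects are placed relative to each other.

A is a table with a 726×614 mm rectangular top, 31 mm thick, top surface at z = 738 mm, supported by four 50×50 mm square legs, each inset 58 mm from the nearest pair of top edges, running from the floor.

B is a wooden ladder with two side rails of 53×47 mm section and 1492 mm height, set 395 mm apart overall. Between them run 4 rectangular rungs (47 mm deep, 25 mm thick), front faces flush with the rails' −y face. The bottom of the first rung is 261 mm above the floor and each subsequent rung is 323 mm higher than the one below.

C is a four-legged stool. The seat is a 270×290×42 mm slab whose top surface is at z = 423 mm; four square legs, each 28×28 mm in cross-section, run from the floor (z = 0) to the underside of the seat, each flush with a corner of the seat.

The ladder is on top of the table. Three stools sit around the table at the +y, −x, +x sides.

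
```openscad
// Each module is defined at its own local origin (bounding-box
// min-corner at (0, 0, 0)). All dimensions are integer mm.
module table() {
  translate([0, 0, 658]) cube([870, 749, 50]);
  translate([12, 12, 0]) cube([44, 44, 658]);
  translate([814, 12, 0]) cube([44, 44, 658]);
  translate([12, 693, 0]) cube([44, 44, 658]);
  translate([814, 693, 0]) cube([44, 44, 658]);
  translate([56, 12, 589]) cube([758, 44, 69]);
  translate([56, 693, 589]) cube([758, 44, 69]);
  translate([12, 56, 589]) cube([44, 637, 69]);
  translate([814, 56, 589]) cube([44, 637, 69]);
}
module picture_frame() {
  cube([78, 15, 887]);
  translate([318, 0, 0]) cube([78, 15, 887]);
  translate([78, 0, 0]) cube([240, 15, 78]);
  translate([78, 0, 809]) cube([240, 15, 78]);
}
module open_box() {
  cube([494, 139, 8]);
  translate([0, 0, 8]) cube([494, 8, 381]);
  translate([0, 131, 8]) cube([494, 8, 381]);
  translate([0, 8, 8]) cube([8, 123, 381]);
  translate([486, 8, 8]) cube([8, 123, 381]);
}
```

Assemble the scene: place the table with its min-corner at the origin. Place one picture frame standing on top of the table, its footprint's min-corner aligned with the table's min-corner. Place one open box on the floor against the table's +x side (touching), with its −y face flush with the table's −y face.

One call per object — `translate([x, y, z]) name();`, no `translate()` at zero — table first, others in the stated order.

table();
translate([0, 0, 708]) picture_frame();
translate([870, 0, 0]) open_box();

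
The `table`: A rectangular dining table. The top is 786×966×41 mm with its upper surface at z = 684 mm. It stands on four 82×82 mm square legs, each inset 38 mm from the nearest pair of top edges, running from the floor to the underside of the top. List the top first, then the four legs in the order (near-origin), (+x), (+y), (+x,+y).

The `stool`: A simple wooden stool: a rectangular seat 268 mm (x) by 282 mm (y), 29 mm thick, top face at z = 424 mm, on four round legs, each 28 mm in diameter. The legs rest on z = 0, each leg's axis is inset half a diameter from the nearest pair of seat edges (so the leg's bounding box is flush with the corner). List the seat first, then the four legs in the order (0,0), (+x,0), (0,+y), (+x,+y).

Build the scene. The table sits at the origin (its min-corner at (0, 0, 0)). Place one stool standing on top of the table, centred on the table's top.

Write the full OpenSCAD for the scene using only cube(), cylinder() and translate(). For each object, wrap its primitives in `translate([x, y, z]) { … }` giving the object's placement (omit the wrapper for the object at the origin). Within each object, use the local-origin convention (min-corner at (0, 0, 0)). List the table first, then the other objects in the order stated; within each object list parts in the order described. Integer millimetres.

translate([0, 0, 643]) cube([786, 966, 41]);
translate([38, 38, 0]) cube([82, 82, 643]);
translate([666, 38, 0]) cube([82, 82, 643]);
translate([38, 846, 0]) cube([82, 82, 643]);
translate([666, 846, 0]) cube([82, 82, 643]);
translate([259, 342, 684]) {
  translate([0, 0, 395]) cube([268, 282, 29]);
  translate([14, 14, 0]) cylinder(h = 395, r = 14);
  translate([254, 14, 0]) cylinder(h = 395, r = 14);
  translate([14, 268, 0]) cylinder(h = 395, r = 14);
  translate([254, 268, 0]) cylinder(h = 395, r = 14);
}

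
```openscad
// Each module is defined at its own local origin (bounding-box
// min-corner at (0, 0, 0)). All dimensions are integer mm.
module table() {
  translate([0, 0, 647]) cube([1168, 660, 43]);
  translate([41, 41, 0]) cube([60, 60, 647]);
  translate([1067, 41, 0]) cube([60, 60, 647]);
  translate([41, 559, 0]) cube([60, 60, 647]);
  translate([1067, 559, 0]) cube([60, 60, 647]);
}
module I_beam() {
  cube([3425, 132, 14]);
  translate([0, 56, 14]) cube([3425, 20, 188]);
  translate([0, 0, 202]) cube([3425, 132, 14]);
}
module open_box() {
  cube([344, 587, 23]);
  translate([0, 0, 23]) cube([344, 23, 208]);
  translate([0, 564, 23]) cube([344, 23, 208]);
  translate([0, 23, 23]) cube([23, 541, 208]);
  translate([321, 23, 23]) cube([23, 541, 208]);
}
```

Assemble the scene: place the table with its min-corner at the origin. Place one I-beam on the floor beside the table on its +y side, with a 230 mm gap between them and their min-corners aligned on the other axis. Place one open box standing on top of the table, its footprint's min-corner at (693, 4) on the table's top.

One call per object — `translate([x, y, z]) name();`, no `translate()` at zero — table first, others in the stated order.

table();
translate([0, 890, 0]) I_beam();
translate([693, 4, 690]) open_box();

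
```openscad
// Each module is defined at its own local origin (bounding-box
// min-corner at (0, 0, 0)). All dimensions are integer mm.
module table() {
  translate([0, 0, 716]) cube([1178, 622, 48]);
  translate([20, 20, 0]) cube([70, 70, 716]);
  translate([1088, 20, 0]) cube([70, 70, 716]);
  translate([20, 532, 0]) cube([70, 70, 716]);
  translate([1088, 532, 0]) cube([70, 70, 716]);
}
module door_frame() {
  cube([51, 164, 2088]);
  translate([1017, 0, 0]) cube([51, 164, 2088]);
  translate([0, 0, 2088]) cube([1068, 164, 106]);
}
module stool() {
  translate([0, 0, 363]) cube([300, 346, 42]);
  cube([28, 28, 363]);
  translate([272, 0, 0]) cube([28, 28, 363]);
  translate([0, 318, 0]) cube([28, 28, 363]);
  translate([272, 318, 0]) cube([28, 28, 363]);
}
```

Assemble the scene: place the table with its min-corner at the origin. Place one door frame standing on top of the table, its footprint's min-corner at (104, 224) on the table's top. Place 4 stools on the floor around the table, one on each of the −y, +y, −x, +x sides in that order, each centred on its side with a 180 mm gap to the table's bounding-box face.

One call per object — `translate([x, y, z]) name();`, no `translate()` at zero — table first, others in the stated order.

table();
translate([104, 224, 764]) door_frame();
translate([439, -526, 0]) stool();
translate([439, 802, 0]) stool();
translate([-480, 138, 0]) stool();
translate([1358, 138, 0]) stool();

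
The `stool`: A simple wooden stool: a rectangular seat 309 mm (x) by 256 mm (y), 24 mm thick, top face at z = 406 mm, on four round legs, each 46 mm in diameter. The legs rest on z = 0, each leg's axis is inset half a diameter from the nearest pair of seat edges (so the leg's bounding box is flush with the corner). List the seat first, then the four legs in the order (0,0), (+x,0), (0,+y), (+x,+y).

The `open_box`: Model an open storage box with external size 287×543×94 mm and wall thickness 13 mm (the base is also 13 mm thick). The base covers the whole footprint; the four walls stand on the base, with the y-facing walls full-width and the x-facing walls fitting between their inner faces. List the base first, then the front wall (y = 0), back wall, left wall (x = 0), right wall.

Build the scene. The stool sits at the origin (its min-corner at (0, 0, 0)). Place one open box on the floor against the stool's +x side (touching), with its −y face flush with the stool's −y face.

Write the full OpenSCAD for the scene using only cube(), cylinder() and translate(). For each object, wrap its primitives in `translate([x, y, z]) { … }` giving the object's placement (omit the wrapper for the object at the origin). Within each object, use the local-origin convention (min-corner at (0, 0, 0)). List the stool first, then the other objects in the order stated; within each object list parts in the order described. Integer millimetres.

translate([0, 0, 382]) cube([309, 256, 24]);
translate([23, 23, 0]) cylinder(h = 382, r = 23);
translate([286, 23, 0]) cylinder(h = 382, r = 23);
translate([23, 233, 0]) cylinder(h = 382, r = 23);
translate([286, 233, 0]) cylinder(h = 382, r = 23);
translate([309, 0, 0]) {
  cube([287, 543, 13]);
  translate([0, 0, 13]) cube([287, 13, 81]);
  translate([0, 530, 13]) cube([287, 13, 81]);
  translate([0, 13, 13]) cube([13, 517, 81]);
  translate([274, 13, 13]) cube([13, 517, 81]);
}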